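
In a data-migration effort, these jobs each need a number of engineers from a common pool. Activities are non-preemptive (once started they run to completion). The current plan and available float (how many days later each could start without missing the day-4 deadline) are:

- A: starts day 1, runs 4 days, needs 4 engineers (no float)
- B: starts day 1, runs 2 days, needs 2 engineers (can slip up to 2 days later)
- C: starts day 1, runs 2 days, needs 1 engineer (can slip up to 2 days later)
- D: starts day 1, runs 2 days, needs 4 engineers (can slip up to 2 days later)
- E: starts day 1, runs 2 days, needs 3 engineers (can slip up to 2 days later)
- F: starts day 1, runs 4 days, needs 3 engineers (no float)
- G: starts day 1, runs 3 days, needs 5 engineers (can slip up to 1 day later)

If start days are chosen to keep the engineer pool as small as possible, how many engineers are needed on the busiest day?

Early-start (A@1, B@1, C@1, D@1, E@1, F@1, G@1) gives peak 22: d1:22  d2:22  d3:12  d4:7.
Shift C→3, D→3.
Schedule A@1, B@1, C@3, D@3, E@1, F@1, G@1: d1:17  d2:17  d3:17  d4:12 — peak 17.

17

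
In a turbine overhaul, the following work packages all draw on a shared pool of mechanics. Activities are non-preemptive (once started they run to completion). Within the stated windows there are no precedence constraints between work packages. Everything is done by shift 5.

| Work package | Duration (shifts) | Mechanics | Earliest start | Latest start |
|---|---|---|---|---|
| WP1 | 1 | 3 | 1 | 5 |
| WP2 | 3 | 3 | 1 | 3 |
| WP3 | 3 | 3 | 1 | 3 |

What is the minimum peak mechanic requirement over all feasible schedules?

Early-start (WP1@1, WP2@1, WP3@1) gives peak 9: s1:9  s2:6  s3:6  s4:0  s5:0.
Shift WP3→2.
Schedule WP1@1, WP2@1, WP3@2: s1:6  s2:6  s3:6  s4:3  s5:0 — peak 6.

6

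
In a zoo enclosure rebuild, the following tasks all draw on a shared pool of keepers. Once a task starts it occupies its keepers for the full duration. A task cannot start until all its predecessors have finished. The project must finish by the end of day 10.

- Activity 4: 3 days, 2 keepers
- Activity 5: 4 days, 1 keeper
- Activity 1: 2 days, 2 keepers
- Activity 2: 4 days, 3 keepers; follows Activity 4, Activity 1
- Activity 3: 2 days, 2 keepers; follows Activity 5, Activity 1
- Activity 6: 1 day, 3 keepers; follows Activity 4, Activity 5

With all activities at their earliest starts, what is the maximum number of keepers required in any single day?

Early-start schedule: Activity 4@1, Activity 5@1, Activity 1@1, Activity 2@4, Activity 3@5, Activity 6@5.
Load per day: day 1: 5, day 2: 5, day 3: 3, day 4: 4, day 5: 8, day 6: 5, day 7: 3, day 8: 0, day 9: 0, day 10: 0.
Peak is 8.

8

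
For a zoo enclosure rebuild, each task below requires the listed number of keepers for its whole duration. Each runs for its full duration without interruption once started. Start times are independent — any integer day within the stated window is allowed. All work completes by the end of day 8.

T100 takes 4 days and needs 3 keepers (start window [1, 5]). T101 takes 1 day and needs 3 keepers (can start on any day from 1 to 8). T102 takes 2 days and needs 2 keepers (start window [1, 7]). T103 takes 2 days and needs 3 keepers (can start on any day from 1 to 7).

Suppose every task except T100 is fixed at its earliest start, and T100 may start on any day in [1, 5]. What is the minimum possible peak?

T100@1: d1:11  d2:8  d3:3  d4:3  d5:0  d6:0  d7:0  d8:0 → peak 11
T100@2: d1:8  d2:8  d3:3  d4:3  d5:3  d6:0  d7:0  d8:0 → peak 8
T100@3: d1:8  d2:5  d3:3  d4:3  d5:3  d6:3  d7:0  d8:0 → peak 8
T100@4: d1:8  d2:5  d3:0  d4:3  d5:3  d6:3  d7:3  d8:0 → peak 8
T100@5: d1:8  d2:5  d3:0  d4:0  d5:3  d6:3  d7:3  d8:3 → peak 8
Best is T100@2, peak 8.

8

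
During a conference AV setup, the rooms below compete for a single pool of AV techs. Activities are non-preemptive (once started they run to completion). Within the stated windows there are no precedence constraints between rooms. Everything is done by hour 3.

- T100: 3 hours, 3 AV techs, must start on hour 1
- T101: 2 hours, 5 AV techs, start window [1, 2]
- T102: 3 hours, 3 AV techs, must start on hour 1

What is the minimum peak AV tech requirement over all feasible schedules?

11

Schedule T100@1, T101@1, T102@1: h1:11  h2:11  h3:6 — peak 11.
No arrangement of the 2 feasible schedules does better.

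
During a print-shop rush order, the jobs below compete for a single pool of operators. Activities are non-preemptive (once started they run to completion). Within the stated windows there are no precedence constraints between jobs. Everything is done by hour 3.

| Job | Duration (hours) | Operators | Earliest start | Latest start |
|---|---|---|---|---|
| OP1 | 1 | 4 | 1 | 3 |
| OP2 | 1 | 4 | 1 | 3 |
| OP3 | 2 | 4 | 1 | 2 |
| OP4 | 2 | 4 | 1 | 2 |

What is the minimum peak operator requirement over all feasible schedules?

Early-start (OP1@1, OP2@1, OP3@1, OP4@1) gives peak 16: h1:16  h2:8  h3:0.
Shift OP3→2, OP4→2.
Schedule OP1@1, OP2@1, OP3@2, OP4@2: h1:8  h2:8  h3:8 — peak 8.
Total operator-hours = 24 over 3 hours ⇒ peak ≥ ⌈24/3⌉ = 8, so 8 is optimal.

8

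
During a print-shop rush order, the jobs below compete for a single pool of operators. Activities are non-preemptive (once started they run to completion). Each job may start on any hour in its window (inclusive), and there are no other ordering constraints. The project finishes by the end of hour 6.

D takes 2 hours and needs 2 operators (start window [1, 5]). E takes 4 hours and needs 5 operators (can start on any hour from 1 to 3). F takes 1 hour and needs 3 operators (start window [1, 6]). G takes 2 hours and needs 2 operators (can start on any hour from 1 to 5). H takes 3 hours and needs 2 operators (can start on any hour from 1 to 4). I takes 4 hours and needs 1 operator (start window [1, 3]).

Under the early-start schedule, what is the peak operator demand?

15

Early-start schedule: D@1, E@1, F@1, G@1, H@1, I@1.
Load per hour: hour 1: 15, hour 2: 12, hour 3: 8, hour 4: 6, hour 5: 0, hour 6: 0.
Peak is 15.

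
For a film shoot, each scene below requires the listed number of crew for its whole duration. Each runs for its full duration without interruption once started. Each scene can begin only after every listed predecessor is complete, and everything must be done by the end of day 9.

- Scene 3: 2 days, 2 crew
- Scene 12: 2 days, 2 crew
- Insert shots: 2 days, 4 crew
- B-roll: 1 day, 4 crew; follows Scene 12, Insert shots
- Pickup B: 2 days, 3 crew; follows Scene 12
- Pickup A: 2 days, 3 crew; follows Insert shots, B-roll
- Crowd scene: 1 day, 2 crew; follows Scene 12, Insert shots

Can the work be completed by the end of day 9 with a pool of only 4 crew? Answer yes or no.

no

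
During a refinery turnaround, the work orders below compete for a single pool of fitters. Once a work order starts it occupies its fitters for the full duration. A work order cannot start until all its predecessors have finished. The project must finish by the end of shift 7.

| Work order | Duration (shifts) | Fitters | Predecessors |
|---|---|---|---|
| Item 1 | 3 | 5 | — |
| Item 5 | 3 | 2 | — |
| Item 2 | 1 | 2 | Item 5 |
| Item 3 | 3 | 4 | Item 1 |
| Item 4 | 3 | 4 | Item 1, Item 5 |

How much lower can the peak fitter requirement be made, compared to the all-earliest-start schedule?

2

Early-start peak: s1:7  s2:7  s3:7  s4:10  s5:8  s6:8  s7:0 ⇒ 10.
Leveled (Item 1@1, Item 5@1, Item 2@4, Item 3@4, Item 4@5): s1:7  s2:7  s3:7  s4:6  s5:8  s6:8  s7:4 ⇒ 8.
Reduction 10 − 8 = 2.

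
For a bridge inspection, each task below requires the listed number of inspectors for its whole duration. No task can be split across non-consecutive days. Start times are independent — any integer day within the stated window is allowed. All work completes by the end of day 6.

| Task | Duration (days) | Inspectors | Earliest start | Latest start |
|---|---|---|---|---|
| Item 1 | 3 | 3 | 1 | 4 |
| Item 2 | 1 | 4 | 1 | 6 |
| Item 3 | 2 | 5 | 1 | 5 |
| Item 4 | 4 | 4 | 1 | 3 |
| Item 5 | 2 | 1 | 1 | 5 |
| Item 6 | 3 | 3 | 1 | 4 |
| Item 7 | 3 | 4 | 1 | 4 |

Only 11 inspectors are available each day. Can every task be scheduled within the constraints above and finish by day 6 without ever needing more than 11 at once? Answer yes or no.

yes

Schedule Item 1@1, Item 2@1, Item 3@5, Item 4@1, Item 5@2, Item 6@2, Item 7@4: d1:11  d2:11  d3:11  d4:11  d5:9  d6:9 — peak 11 ≤ 11.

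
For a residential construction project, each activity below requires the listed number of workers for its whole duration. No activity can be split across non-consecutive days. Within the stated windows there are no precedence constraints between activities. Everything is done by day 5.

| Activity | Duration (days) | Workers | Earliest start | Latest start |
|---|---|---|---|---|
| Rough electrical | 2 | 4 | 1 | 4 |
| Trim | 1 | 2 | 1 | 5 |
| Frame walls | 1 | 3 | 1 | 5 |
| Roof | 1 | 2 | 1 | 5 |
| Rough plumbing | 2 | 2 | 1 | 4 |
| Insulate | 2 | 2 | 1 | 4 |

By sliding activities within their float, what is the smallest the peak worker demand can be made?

Early-start (Rough electrical@1, Trim@1, Frame walls@1, Roof@1, Rough plumbing@1, Insulate@1) gives peak 15: d1:15  d2:8  d3:0  d4:0  d5:0.
Shift Frame walls→3, Roof→2, Rough plumbing→3, Insulate→4.
Schedule Rough electrical@1, Trim@1, Frame walls@3, Roof@2, Rough plumbing@3, Insulate@4: d1:6  d2:6  d3:5  d4:4  d5:2 — peak 6.

6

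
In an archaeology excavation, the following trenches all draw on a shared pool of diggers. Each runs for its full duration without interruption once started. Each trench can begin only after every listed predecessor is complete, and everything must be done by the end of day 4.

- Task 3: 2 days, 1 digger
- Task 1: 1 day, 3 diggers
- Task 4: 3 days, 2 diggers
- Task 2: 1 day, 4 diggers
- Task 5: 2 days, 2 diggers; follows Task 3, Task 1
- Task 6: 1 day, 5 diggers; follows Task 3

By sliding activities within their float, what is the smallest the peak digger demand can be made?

7

Early-start (Task 3@1, Task 1@1, Task 4@1, Task 2@1, Task 5@3, Task 6@3) gives peak 10: d1:10  d2:3  d3:9  d4:2.
Shift Task 2→2, Task 6→4.
Schedule Task 3@1, Task 1@1, Task 4@1, Task 2@2, Task 5@3, Task 6@4: d1:6  d2:7  d3:4  d4:7 — peak 7.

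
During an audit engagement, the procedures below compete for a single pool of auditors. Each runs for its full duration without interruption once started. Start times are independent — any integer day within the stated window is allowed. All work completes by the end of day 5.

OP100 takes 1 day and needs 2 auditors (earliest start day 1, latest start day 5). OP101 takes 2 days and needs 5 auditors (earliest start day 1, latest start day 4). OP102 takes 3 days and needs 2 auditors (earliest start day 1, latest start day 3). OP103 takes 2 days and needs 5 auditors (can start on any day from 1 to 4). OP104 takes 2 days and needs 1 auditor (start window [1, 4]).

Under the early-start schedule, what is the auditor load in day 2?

At early start, day 2 has: OP101, OP102, OP103, OP104.
Demand: 5 + 2 + 5 + 1 = 13.

13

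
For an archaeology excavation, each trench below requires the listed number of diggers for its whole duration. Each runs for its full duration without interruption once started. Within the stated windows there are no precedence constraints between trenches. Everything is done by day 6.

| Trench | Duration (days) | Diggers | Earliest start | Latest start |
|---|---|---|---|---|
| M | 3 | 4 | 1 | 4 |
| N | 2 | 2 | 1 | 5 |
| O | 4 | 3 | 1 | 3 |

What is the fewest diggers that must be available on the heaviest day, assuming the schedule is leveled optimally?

7

Early-start (M@1, N@1, O@1) gives peak 9: d1:9  d2:9  d3:7  d4:3  d5:0  d6:0.
Shift O→3.
Schedule M@1, N@1, O@3: d1:6  d2:6  d3:7  d4:3  d5:3  d6:3 — peak 7.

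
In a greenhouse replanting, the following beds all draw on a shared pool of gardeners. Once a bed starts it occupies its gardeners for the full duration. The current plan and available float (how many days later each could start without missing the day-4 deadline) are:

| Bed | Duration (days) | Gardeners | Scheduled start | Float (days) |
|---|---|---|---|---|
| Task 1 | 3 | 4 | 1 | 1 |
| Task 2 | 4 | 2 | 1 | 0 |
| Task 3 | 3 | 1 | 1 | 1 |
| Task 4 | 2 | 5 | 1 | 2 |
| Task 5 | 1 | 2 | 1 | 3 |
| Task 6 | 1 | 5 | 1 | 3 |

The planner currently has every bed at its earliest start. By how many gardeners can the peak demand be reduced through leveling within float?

Early-start peak: d1:19  d2:12  d3:7  d4:2 ⇒ 19.
Leveled (Task 1@1, Task 2@1, Task 3@1, Task 4@1, Task 5@3, Task 6@4): d1:12  d2:12  d3:9  d4:7 ⇒ 12.
Reduction 19 − 12 = 7.

7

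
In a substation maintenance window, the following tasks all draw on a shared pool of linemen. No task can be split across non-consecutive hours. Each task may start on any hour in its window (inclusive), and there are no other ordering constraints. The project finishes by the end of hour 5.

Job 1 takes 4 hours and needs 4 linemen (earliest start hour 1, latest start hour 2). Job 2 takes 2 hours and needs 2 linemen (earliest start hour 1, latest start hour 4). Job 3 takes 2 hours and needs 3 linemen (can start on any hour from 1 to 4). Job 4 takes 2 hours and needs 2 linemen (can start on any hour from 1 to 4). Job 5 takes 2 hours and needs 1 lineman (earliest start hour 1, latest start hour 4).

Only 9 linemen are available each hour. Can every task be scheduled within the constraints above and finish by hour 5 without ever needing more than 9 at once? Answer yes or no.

yes

Schedule Job 1@1, Job 2@1, Job 3@3, Job 4@1, Job 5@3: h1:8  h2:8  h3:8  h4:8  h5:0 — peak 8 ≤ 9.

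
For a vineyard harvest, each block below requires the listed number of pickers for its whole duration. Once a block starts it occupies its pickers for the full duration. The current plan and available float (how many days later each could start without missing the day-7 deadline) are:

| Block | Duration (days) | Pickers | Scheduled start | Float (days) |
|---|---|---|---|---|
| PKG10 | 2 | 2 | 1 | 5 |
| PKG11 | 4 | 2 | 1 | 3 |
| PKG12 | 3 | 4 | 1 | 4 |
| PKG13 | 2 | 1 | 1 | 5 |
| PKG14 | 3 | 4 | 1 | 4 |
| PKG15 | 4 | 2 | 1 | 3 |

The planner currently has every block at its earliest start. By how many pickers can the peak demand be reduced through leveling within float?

Early-start peak: d1:15  d2:15  d3:12  d4:4  d5:0  d6:0  d7:0 ⇒ 15.
Leveled (PKG10@1, PKG11@1, PKG12@1, PKG13@3, PKG14@5, PKG15@4): d1:8  d2:8  d3:7  d4:5  d5:6  d6:6  d7:6 ⇒ 8.
Reduction 15 − 8 = 7.

7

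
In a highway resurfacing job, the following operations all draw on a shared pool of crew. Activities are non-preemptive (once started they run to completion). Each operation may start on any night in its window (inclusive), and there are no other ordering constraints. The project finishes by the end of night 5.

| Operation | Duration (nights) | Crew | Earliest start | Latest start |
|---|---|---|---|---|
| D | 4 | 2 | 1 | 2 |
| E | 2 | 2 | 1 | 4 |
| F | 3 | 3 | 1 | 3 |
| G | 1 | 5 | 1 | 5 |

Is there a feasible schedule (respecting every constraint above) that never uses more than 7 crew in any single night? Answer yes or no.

Schedule D@1, E@1, F@1, G@4: n1:7  n2:7  n3:5  n4:7  n5:0 — peak 7 ≤ 7.

yes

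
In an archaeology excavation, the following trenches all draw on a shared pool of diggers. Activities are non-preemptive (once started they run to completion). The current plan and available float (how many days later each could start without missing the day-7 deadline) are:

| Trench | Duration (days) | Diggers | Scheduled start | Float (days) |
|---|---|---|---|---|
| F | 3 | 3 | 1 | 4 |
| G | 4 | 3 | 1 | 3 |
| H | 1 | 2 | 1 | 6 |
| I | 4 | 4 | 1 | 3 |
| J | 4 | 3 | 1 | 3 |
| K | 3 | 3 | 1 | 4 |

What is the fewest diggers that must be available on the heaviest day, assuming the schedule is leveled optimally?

Early-start (F@1, G@1, H@1, I@1, J@1, K@1) gives peak 18: d1:18  d2:16  d3:16  d4:10  d5:0  d6:0  d7:0.
Shift I→2, J→4, K→5.
Schedule F@1, G@1, H@1, I@2, J@4, K@5: d1:8  d2:10  d3:10  d4:10  d5:10  d6:6  d7:6 — peak 10.

10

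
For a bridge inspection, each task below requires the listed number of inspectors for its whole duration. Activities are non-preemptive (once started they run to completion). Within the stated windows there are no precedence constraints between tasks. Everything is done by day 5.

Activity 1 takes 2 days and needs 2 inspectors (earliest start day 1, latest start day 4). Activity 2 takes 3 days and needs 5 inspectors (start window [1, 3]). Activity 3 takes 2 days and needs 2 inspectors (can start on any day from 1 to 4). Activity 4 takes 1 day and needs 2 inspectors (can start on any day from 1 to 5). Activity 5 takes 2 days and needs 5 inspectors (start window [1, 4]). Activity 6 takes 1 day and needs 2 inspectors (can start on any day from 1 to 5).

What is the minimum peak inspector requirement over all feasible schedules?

9

Early-start (Activity 1@1, Activity 2@1, Activity 3@1, Activity 4@1, Activity 5@1, Activity 6@1) gives peak 18: d1:18  d2:14  d3:5  d4:0  d5:0.
Shift Activity 4→3, Activity 5→4, Activity 6→3.
Schedule Activity 1@1, Activity 2@1, Activity 3@1, Activity 4@3, Activity 5@4, Activity 6@3: d1:9  d2:9  d3:9  d4:5  d5:5 — peak 9.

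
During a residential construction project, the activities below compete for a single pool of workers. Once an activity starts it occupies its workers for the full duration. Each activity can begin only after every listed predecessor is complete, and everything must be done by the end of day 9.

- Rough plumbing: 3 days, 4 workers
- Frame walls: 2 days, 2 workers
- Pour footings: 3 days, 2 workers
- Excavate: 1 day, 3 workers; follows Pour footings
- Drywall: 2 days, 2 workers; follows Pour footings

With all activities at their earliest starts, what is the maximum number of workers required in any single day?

8

Early-start schedule: Rough plumbing@1, Frame walls@1, Pour footings@1, Excavate@4, Drywall@4.
Load per day: day 1: 8, day 2: 8, day 3: 6, day 4: 5, day 5: 2, day 6: 0, day 7: 0, day 8: 0, day 9: 0.
Peak is 8.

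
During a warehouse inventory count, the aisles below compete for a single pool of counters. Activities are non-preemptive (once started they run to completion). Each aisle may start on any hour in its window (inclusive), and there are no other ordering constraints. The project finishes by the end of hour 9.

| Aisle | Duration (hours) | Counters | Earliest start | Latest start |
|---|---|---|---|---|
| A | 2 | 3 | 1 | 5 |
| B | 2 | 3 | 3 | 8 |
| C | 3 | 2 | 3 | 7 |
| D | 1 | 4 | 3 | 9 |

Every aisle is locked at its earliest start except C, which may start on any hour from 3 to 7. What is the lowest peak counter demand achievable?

7

C@3: h1:3  h2:3  h3:9  h4:5  h5:2  h6:0  h7:0  h8:0  h9:0 → peak 9
C@4: h1:3  h2:3  h3:7  h4:5  h5:2  h6:2  h7:0  h8:0  h9:0 → peak 7
C@5: h1:3  h2:3  h3:7  h4:3  h5:2  h6:2  h7:2  h8:0  h9:0 → peak 7
C@6: h1:3  h2:3  h3:7  h4:3  h5:0  h6:2  h7:2  h8:2  h9:0 → peak 7
C@7: h1:3  h2:3  h3:7  h4:3  h5:0  h6:0  h7:2  h8:2  h9:2 → peak 7
Best is C@4, peak 7.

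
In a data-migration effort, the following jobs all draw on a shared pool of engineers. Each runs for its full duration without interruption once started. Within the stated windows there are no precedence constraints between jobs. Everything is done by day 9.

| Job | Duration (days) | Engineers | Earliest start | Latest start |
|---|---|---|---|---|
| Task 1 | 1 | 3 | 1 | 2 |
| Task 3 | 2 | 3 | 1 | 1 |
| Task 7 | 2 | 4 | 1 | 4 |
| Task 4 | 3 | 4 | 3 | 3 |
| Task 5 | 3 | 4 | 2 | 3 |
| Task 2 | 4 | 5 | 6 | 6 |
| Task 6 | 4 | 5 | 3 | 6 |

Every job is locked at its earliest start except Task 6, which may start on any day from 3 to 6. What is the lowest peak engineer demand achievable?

11

Task 6@3: d1:10  d2:11  d3:13  d4:13  d5:9  d6:10  d7:5  d8:5  d9:5 → peak 13
Task 6@4: d1:10  d2:11  d3:8  d4:13  d5:9  d6:10  d7:10  d8:5  d9:5 → peak 13
Task 6@5: d1:10  d2:11  d3:8  d4:8  d5:9  d6:10  d7:10  d8:10  d9:5 → peak 11
Task 6@6: d1:10  d2:11  d3:8  d4:8  d5:4  d6:10  d7:10  d8:10  d9:10 → peak 11
Best is Task 6@5, peak 11.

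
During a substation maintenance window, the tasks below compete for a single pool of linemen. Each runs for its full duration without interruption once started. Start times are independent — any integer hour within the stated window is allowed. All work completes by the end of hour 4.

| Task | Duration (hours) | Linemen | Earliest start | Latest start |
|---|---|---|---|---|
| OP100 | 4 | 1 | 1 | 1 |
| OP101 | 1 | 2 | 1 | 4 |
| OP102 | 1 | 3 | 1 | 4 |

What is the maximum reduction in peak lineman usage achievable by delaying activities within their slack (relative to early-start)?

Early-start peak: h1:6  h2:1  h3:1  h4:1 ⇒ 6.
Leveled (OP100@1, OP101@1, OP102@2): h1:3  h2:4  h3:1  h4:1 ⇒ 4.
Reduction 6 − 4 = 2.

2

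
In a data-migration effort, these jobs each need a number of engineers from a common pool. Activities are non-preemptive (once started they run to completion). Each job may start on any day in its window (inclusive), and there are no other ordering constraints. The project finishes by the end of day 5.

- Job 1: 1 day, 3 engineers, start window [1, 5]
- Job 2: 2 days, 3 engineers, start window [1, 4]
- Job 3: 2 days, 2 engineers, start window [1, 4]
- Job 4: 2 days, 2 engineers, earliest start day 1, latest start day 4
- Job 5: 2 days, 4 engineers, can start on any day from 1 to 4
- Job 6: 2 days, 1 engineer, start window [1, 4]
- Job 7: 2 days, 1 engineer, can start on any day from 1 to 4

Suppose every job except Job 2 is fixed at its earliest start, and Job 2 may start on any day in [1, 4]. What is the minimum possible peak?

Job 2@1: d1:16  d2:13  d3:0  d4:0  d5:0 → peak 16
Job 2@2: d1:13  d2:13  d3:3  d4:0  d5:0 → peak 13
Job 2@3: d1:13  d2:10  d3:3  d4:3  d5:0 → peak 13
Job 2@4: d1:13  d2:10  d3:0  d4:3  d5:3 → peak 13
Best is Job 2@2, peak 13.

13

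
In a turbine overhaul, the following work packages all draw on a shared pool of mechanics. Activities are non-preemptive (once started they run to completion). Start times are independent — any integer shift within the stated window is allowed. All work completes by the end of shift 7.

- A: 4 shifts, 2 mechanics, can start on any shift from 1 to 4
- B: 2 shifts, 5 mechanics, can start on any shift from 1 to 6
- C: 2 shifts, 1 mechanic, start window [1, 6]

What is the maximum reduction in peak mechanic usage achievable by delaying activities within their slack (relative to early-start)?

Early-start peak: s1:8  s2:8  s3:2  s4:2  s5:0  s6:0  s7:0 ⇒ 8.
Leveled (A@1, B@5, C@1): s1:3  s2:3  s3:2  s4:2  s5:5  s6:5  s7:0 ⇒ 5.
Reduction 8 − 5 = 3.

3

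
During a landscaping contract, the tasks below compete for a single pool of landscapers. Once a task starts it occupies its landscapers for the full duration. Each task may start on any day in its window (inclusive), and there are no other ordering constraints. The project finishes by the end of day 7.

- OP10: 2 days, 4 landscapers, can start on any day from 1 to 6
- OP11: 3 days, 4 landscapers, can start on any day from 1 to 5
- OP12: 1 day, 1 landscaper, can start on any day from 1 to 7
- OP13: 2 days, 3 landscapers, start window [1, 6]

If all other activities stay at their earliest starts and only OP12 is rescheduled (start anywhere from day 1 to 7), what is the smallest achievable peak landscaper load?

11

OP12@1: d1:12  d2:11  d3:4  d4:0  d5:0  d6:0  d7:0 → peak 12
OP12@2: d1:11  d2:12  d3:4  d4:0  d5:0  d6:0  d7:0 → peak 12
OP12@3: d1:11  d2:11  d3:5  d4:0  d5:0  d6:0  d7:0 → peak 11
OP12@4: d1:11  d2:11  d3:4  d4:1  d5:0  d6:0  d7:0 → peak 11
OP12@5: d1:11  d2:11  d3:4  d4:0  d5:1  d6:0  d7:0 → peak 11
OP12@6: d1:11  d2:11  d3:4  d4:0  d5:0  d6:1  d7:0 → peak 11
OP12@7: d1:11  d2:11  d3:4  d4:0  d5:0  d6:0  d7:1 → peak 11
Best is OP12@3, peak 11.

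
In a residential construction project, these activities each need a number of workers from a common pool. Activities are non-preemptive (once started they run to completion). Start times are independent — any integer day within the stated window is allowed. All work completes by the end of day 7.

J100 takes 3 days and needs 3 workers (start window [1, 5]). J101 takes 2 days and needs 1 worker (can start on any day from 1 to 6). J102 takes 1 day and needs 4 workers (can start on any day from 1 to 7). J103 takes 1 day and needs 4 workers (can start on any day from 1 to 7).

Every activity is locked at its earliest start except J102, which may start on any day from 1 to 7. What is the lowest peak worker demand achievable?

J102@1: d1:12  d2:4  d3:3  d4:0  d5:0  d6:0  d7:0 → peak 12
J102@2: d1:8  d2:8  d3:3  d4:0  d5:0  d6:0  d7:0 → peak 8
J102@3: d1:8  d2:4  d3:7  d4:0  d5:0  d6:0  d7:0 → peak 8
J102@4: d1:8  d2:4  d3:3  d4:4  d5:0  d6:0  d7:0 → peak 8
J102@5: d1:8  d2:4  d3:3  d4:0  d5:4  d6:0  d7:0 → peak 8
J102@6: d1:8  d2:4  d3:3  d4:0  d5:0  d6:4  d7:0 → peak 8
J102@7: d1:8  d2:4  d3:3  d4:0  d5:0  d6:0  d7:4 → peak 8
Best is J102@2, peak 8.

8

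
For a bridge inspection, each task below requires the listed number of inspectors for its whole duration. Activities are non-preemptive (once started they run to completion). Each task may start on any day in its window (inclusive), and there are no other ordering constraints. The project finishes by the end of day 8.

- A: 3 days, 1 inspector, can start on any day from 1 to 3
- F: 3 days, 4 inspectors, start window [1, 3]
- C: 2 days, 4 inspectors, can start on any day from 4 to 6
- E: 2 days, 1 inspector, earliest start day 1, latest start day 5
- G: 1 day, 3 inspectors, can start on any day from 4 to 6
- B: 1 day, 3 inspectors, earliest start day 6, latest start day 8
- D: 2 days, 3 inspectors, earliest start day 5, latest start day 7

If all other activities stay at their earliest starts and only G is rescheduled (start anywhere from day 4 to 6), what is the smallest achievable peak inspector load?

7

G@4: d1:6  d2:6  d3:5  d4:7  d5:7  d6:6  d7:0  d8:0 → peak 7
G@5: d1:6  d2:6  d3:5  d4:4  d5:10  d6:6  d7:0  d8:0 → peak 10
G@6: d1:6  d2:6  d3:5  d4:4  d5:7  d6:9  d7:0  d8:0 → peak 9
Best is G@4, peak 7.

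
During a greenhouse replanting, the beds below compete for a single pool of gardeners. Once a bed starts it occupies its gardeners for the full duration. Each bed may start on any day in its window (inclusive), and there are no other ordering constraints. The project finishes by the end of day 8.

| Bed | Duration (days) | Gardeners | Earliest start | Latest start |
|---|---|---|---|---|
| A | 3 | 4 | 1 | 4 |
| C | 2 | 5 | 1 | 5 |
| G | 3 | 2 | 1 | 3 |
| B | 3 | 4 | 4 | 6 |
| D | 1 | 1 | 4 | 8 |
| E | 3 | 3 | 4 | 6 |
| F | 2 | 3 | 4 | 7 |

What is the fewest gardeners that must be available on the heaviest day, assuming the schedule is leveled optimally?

Early-start (A@1, C@1, G@1, B@4, D@4, E@4, F@4) gives peak 11: d1:11  d2:11  d3:6  d4:11  d5:10  d6:7  d7:0  d8:0.
Shift C→4, B→6, D→6, F→7.
Schedule A@1, C@4, G@1, B@6, D@6, E@4, F@7: d1:6  d2:6  d3:6  d4:8  d5:8  d6:8  d7:7  d8:7 — peak 8.

8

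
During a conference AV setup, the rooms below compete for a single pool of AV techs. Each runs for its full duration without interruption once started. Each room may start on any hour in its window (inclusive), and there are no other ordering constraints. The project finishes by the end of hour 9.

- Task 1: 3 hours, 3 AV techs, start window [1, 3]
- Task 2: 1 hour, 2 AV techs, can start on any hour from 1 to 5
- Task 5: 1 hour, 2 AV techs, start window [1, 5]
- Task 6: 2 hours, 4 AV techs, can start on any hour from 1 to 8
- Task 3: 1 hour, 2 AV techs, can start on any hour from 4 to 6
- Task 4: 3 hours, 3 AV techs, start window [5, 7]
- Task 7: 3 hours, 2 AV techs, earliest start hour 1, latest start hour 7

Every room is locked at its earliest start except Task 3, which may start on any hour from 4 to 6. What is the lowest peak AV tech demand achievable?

Task 3@4: h1:13  h2:9  h3:5  h4:2  h5:3  h6:3  h7:3  h8:0  h9:0 → peak 13
Task 3@5: h1:13  h2:9  h3:5  h4:0  h5:5  h6:3  h7:3  h8:0  h9:0 → peak 13
Task 3@6: h1:13  h2:9  h3:5  h4:0  h5:3  h6:5  h7:3  h8:0  h9:0 → peak 13
Best is Task 3@4, peak 13.

13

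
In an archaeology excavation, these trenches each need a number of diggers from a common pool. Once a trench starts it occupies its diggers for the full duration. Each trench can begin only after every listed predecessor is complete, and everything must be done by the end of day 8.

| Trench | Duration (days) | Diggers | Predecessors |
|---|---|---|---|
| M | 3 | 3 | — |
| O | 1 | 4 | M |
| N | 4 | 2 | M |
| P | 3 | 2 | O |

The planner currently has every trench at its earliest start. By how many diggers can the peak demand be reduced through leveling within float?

2

Early-start peak: d1:3  d2:3  d3:3  d4:6  d5:4  d6:4  d7:4  d8:0 ⇒ 6.
Leveled (M@1, O@4, N@5, P@5): d1:3  d2:3  d3:3  d4:4  d5:4  d6:4  d7:4  d8:2 ⇒ 4.
Reduction 6 − 4 = 2.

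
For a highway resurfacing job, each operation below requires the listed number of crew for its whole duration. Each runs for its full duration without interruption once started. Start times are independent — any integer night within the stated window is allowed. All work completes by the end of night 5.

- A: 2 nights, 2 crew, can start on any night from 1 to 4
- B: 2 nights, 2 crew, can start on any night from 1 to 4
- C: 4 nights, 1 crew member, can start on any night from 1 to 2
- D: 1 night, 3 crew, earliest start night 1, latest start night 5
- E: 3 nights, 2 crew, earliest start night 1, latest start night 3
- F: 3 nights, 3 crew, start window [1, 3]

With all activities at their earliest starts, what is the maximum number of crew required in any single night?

Early-start schedule: A@1, B@1, C@1, D@1, E@1, F@1.
Load per night: night 1: 13, night 2: 10, night 3: 6, night 4: 1, night 5: 0.
Peak is 13.

13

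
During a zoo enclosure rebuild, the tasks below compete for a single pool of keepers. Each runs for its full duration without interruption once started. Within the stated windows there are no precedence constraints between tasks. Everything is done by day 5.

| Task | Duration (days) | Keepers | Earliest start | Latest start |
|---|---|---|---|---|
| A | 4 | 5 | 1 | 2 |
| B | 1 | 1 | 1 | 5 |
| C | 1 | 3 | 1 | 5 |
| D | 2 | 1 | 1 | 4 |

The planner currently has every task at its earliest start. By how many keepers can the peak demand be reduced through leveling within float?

4

Early-start peak: d1:10  d2:6  d3:5  d4:5  d5:0 ⇒ 10.
Leveled (A@1, B@1, C@5, D@2): d1:6  d2:6  d3:6  d4:5  d5:3 ⇒ 6.
Reduction 10 − 6 = 4.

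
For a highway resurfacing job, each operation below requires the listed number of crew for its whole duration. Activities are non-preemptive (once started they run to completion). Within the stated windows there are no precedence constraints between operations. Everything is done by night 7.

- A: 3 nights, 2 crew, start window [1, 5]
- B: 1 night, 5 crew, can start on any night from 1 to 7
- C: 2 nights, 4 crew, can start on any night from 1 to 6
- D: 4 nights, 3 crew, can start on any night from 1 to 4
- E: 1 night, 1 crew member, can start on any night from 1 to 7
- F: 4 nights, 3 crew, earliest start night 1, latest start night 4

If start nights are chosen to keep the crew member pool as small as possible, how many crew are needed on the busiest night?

7

Early-start (A@1, B@1, C@1, D@1, E@1, F@1) gives peak 18: n1:18  n2:12  n3:8  n4:6  n5:0  n6:0  n7:0.
Shift C→2, D→4, E→2, F→4.
Schedule A@1, B@1, C@2, D@4, E@2, F@4: n1:7  n2:7  n3:6  n4:6  n5:6  n6:6  n7:6 — peak 7.
Total crew member-nights = 44 over 7 nights ⇒ peak ≥ ⌈44/7⌉ = 7, so 7 is optimal.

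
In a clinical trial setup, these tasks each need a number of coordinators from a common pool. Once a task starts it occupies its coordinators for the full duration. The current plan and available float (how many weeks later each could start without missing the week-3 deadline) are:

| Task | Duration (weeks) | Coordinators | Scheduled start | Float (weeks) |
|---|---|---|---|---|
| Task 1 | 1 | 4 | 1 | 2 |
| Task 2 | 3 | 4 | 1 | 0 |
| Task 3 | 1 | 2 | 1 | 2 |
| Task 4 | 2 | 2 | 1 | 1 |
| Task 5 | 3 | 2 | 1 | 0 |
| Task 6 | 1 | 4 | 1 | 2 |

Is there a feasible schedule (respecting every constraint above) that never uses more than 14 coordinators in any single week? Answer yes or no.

Schedule Task 1@1, Task 2@1, Task 3@1, Task 4@2, Task 5@1, Task 6@2: w1:12  w2:12  w3:8 — peak 12 ≤ 14.

yes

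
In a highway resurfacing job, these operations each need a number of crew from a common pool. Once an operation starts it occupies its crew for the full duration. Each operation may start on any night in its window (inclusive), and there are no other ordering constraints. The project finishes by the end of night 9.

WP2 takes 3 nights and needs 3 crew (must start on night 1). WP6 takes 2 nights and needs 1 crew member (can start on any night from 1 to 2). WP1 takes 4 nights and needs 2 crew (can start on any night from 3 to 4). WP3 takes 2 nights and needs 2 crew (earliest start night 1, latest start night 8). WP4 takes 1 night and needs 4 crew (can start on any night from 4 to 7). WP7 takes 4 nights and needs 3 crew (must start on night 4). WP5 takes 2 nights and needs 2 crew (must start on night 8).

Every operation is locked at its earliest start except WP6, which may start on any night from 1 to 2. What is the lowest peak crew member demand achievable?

WP6@1: n1:6  n2:6  n3:5  n4:9  n5:5  n6:5  n7:3  n8:2  n9:2 → peak 9
WP6@2: n1:5  n2:6  n3:6  n4:9  n5:5  n6:5  n7:3  n8:2  n9:2 → peak 9
Best is WP6@1, peak 9.

9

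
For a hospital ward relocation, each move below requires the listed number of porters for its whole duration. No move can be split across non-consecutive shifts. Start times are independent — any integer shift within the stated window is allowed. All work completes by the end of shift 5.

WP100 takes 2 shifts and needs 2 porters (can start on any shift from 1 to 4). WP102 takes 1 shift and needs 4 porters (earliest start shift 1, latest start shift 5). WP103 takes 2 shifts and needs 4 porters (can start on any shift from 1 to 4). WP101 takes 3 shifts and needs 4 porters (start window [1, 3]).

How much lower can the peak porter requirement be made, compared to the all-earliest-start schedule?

Early-start peak: s1:14  s2:10  s3:4  s4:0  s5:0 ⇒ 14.
Leveled (WP100@1, WP102@1, WP103@2, WP101@3): s1:6  s2:6  s3:8  s4:4  s5:4 ⇒ 8.
Reduction 14 − 8 = 6.

6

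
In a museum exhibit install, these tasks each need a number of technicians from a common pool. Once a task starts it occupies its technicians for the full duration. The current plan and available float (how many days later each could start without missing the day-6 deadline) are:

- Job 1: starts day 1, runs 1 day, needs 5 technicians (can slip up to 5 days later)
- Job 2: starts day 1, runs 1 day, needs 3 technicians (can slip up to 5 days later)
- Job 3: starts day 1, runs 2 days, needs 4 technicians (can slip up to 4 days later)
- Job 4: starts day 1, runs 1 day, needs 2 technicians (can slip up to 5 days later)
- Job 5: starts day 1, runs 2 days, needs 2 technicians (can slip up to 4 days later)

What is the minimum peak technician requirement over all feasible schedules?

Early-start (Job 1@1, Job 2@1, Job 3@1, Job 4@1, Job 5@1) gives peak 16: d1:16  d2:6  d3:0  d4:0  d5:0  d6:0.
Shift Job 2→2, Job 3→3, Job 4→2, Job 5→5.
Schedule Job 1@1, Job 2@2, Job 3@3, Job 4@2, Job 5@5: d1:5  d2:5  d3:4  d4:4  d5:2  d6:2 — peak 5.

5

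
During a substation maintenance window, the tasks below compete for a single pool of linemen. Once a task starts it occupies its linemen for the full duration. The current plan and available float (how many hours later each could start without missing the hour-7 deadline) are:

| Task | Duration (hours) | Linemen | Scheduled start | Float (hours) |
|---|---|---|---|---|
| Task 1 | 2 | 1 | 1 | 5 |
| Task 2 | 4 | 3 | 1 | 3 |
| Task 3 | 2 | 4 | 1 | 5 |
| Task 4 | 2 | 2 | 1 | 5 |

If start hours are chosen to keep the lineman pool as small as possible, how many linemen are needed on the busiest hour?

Early-start (Task 1@1, Task 2@1, Task 3@1, Task 4@1) gives peak 10: h1:10  h2:10  h3:3  h4:3  h5:0  h6:0  h7:0.
Shift Task 3→5, Task 4→3.
Schedule Task 1@1, Task 2@1, Task 3@5, Task 4@3: h1:4  h2:4  h3:5  h4:5  h5:4  h6:4  h7:0 — peak 5.

5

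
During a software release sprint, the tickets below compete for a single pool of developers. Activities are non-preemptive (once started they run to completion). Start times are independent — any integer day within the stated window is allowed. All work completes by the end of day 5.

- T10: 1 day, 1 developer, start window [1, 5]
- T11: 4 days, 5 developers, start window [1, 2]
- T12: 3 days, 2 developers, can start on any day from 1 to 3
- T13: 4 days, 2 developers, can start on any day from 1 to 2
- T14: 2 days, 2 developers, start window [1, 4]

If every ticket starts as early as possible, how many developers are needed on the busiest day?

12

Early-start schedule: T10@1, T11@1, T12@1, T13@1, T14@1.
Load per day: day 1: 12, day 2: 11, day 3: 9, day 4: 7, day 5: 0.
Peak is 12.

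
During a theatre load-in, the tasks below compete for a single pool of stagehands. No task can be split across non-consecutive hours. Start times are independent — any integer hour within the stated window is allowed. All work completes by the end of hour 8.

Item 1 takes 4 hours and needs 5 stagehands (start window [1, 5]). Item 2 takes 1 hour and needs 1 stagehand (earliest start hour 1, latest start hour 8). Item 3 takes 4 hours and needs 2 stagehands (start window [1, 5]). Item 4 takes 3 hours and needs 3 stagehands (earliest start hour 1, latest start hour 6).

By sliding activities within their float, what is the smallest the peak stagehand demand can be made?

Early-start (Item 1@1, Item 2@1, Item 3@1, Item 4@1) gives peak 11: h1:11  h2:10  h3:10  h4:7  h5:0  h6:0  h7:0  h8:0.
Shift Item 2→5, Item 3→5, Item 4→6.
Schedule Item 1@1, Item 2@5, Item 3@5, Item 4@6: h1:5  h2:5  h3:5  h4:5  h5:3  h6:5  h7:5  h8:5 — peak 5.
Total stagehand-hours = 38 over 8 hours ⇒ peak ≥ ⌈38/8⌉ = 5, so 5 is optimal.

5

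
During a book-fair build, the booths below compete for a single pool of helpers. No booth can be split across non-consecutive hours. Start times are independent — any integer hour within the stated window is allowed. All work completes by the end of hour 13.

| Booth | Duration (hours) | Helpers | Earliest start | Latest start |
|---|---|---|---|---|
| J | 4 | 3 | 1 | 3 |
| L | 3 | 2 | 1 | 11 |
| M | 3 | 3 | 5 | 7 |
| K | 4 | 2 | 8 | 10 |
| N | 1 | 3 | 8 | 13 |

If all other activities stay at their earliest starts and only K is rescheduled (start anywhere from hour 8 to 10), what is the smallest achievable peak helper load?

5

K@8: h1:5  h2:5  h3:5  h4:3  h5:3  h6:3  h7:3  h8:5  h9:2  h10:2  h11:2  h12:0  h13:0 → peak 5
K@9: h1:5  h2:5  h3:5  h4:3  h5:3  h6:3  h7:3  h8:3  h9:2  h10:2  h11:2  h12:2  h13:0 → peak 5
K@10: h1:5  h2:5  h3:5  h4:3  h5:3  h6:3  h7:3  h8:3  h9:0  h10:2  h11:2  h12:2  h13:2 → peak 5
Best is K@8, peak 5.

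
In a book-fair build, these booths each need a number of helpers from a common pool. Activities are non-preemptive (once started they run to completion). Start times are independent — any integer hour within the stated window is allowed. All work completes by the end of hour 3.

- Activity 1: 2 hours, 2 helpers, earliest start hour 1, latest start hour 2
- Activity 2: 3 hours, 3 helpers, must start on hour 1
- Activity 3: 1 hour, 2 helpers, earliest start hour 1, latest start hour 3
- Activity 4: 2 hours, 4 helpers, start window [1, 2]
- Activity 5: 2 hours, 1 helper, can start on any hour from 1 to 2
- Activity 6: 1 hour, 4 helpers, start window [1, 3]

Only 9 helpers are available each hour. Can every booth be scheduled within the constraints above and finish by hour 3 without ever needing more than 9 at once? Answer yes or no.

Total helper-hours = 29; over 3 hours the average is 29/3 > 9, so some hour must exceed 9.

no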